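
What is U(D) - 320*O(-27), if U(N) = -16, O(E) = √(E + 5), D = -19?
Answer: -16 - 320*I*√22 ≈ -16.0 - 1500.9*I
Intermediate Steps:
O(E) = √(5 + E)
U(D) - 320*O(-27) = -16 - 320*√(5 - 27) = -16 - 320*I*√22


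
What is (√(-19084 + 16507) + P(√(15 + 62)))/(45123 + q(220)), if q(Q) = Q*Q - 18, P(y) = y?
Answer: √77/93505 + I*√2577/93505 ≈ 9.3845e-5 + 0.0005429*I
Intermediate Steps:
q(Q) = -18 + Q² (q(Q) = Q² - 18 = -18 + Q²)
(√(-19084 + 16507) + P(√(15 + 62)))/(45123 + q(220)) = (√(-19084 + 16507) + √(15 + 62))/(45123 + (-18 + 220²)) = (√(-2577) + √77)/(45123 + (-18 + 48400)) = (I*√2577 + √77)/(45123 + 48382) = (√77 + I*√2577)/93505 = (√77 + I*√2577)*(1/93505) = √77/93505 + I*√2577/93505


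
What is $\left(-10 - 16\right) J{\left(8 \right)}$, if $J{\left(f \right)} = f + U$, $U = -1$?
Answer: $-182$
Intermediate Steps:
$J{\left(f \right)} = -1 + f$ ($J{\left(f \right)} = f - 1 = -1 + f$)
$\left(-10 - 16\right) J{\left(8 \right)} = \left(-10 - 16\right) \left(-1 + 8\right) = \left(-26\right) 7 = -182$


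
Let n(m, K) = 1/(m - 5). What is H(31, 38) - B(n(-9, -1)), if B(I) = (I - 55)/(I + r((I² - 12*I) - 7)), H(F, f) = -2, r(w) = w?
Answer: -13228/1217 ≈ -10.869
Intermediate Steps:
n(m, K) = 1/(-5 + m)
B(I) = (-55 + I)/(-7 + I² - 11*I) (B(I) = (I - 55)/(I + ((I² - 12*I) - 7)) = (-55 + I)/(I + (-7 + I² - 12*I)) = (-55 + I)/(-7 + I² - 11*I))
H(31, 38) - B(n(-9, -1)) = -2 - (55 - 1/(-5 - 9))/(7 - (1/(-5 - 9))² + 11/(-5 - 9)) = -2 - (55 - 1/(-14))/(7 - (1/(-14))² + 11/(-14)) = -2 - (55 - 1*(-1/14))/(7 - (-1/14)² + 11*(-1/14)) = -2 - (55 + 1/14)/(7 - 1*1/196 - 11/14) = -2 - 771/((7 - 1/196 - 11/14)*14) = -2 - 771/(1217/196*14) = -2 - 196*771/(1217*14) = -2 - 1*10794/1217 = -2 - 10794/1217 = -13228/1217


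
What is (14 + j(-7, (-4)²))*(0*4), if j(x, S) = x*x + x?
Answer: 0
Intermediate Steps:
j(x, S) = x + x² (j(x, S) = x² + x = x + x²)
(14 + j(-7, (-4)²))*(0*4) = (14 - 7*(1 - 7))*(0*4) = (14 - 7*(-6))*0 = (14 + 42)*0 = 56*0 = 0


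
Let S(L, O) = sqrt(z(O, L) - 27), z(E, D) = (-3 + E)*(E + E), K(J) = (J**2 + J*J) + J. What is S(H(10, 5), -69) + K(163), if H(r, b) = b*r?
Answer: 53301 + 3*sqrt(1101) ≈ 53401.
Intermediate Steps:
K(J) = J + 2*J**2 (K(J) = (J**2 + J**2) + J = 2*J**2 + J = J + 2*J**2)
z(E, D) = 2*E*(-3 + E) (z(E, D) = (-3 + E)*(2*E) = 2*E*(-3 + E))
S(L, O) = sqrt(-27 + 2*O*(-3 + O)) (S(L, O) = sqrt(2*O*(-3 + O) - 27) = sqrt(-27 + 2*O*(-3 + O)))
S(H(10, 5), -69) + K(163) = sqrt(-27 + 2*(-69)*(-3 - 69)) + 163*(1 + 2*163) = sqrt(-27 + 2*(-69)*(-72)) + 163*(1 + 326) = sqrt(-27 + 9936) + 163*327 = sqrt(9909) + 53301 = 3*sqrt(1101) + 53301 = 53301 + 3*sqrt(1101)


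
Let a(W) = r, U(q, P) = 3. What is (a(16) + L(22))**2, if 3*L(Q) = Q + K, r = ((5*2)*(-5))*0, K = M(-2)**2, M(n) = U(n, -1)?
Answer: 961/9 ≈ 106.78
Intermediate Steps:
M(n) = 3
K = 9 (K = 3**2 = 9)
r = 0 (r = (10*(-5))*0 = -50*0 = 0)
a(W) = 0
L(Q) = 3 + Q/3 (L(Q) = (Q + 9)/3 = (9 + Q)/3 = 3 + Q/3)
(a(16) + L(22))**2 = (0 + (3 + (1/3)*22))**2 = (0 + (3 + 22/3))**2 = (0 + 31/3)**2 = (31/3)**2 = 961/9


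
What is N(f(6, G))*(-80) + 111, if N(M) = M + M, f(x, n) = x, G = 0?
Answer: -849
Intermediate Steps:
N(M) = 2*M
N(f(6, G))*(-80) + 111 = (2*6)*(-80) + 111 = 12*(-80) + 111 = -960 + 111 = -849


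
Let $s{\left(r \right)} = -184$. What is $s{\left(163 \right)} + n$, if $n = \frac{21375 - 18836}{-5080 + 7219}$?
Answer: $- \frac{391037}{2139} \approx -182.81$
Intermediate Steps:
$n = \frac{2539}{2139} \approx 1.187$
$s{\left(163 \right)} + n = -184 + \frac{2539}{2139} = - \frac{391037}{2139}$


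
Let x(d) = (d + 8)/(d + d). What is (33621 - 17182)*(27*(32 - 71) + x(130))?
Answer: -2249200419/130 ≈ -1.7302e+7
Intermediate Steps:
x(d) = (8 + d)/(2*d) (x(d) = (8 + d)/((2*d)) = (8 + d)*(1/(2*d)) = (8 + d)/(2*d))
(33621 - 17182)*(27*(32 - 71) + x(130)) = (33621 - 17182)*(27*(32 - 71) + (½)*(8 + 130)/130) = 16439*(27*(-39) + (½)*(1/130)*138) = 16439*(-1053 + 69/130) = 16439*(-136821/130) = -2249200419/130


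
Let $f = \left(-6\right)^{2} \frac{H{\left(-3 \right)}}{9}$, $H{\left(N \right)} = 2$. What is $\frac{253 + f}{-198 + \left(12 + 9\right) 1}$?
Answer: $- \frac{87}{59} \approx -1.4746$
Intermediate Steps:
$f = 8$ ($f = \left(-6\right)^{2} \cdot \frac{2}{9} = 36 \cdot 2 \cdot \frac{1}{9} = 36 \cdot \frac{2}{9} = 8$)
$\frac{253 + f}{-198 + \left(12 + 9\right) 1} = \frac{253 + 8}{-198 + \left(12 + 9\right) 1} = \frac{261}{-198 + 21 \cdot 1} = \frac{261}{-198 + 21} = \frac{261}{-177} = 261 \left(- \frac{1}{177}\right) = - \frac{87}{59}$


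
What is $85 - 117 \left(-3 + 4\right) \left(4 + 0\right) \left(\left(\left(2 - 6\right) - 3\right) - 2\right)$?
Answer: $4297$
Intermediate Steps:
$85 - 117 \left(-3 + 4\right) \left(4 + 0\right) \left(\left(\left(2 - 6\right) - 3\right) - 2\right) = 85 - 117 \cdot 1 \cdot 4 \left(\left(\left(2 - 6\right) - 3\right) - 2\right) = 85 - 117 \cdot 4 \left(\left(-4 - 3\right) - 2\right) = 85 - 117 \cdot 4 \left(-7 - 2\right) = 85 - 117 \cdot 4 \left(-9\right) = 85 - -4212 = 85 + 4212 = 4297$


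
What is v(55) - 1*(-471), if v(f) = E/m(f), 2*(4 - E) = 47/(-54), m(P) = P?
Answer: 2798219/5940 ≈ 471.08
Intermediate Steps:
E = 479/108 (E = 4 - 47/(2*(-54)) = 4 - 47*(-1)/(2*54) = 4 - 1/2*(-47/54) = 4 + 47/108 = 479/108 ≈ 4.4352)
v(f) = 479/(108*f)
v(55) - 1*(-471) = (479/108)/55 - 1*(-471) = (479/108)*(1/55) + 471 = 479/5940 + 471 = 2798219/5940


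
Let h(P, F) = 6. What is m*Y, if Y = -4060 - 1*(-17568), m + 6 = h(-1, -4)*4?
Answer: 243144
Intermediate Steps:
m = 18 (m = -6 + 6*4 = -6 + 24 = 18)
Y = 13508 (Y = -4060 + 17568 = 13508)
m*Y = 18*13508 = 243144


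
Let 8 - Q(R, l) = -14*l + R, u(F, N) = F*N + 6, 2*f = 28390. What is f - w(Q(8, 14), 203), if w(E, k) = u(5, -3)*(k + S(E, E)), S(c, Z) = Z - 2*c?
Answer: 14258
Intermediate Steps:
f = 14195 (f = (1/2)*28390 = 14195)
u(F, N) = 6 + F*N
Q(R, l) = 8 - R + 14*l (Q(R, l) = 8 - (-14*l + R) = 8 - (R - 14*l) = 8 + (-R + 14*l) = 8 - R + 14*l)
w(E, k) = -9*k + 9*E (w(E, k) = (6 + 5*(-3))*(k + (E - 2*E)) = (6 - 15)*(k - E) = -9*(k - E) = -9*k + 9*E)
f - w(Q(8, 14), 203) = 14195 - (-9*203 + 9*(8 - 1*8 + 14*14)) = 14195 - (-1827 + 9*(8 - 8 + 196)) = 14195 - (-1827 + 9*196) = 14195 - (-1827 + 1764) = 14195 - 1*(-63) = 14195 + 63 = 14258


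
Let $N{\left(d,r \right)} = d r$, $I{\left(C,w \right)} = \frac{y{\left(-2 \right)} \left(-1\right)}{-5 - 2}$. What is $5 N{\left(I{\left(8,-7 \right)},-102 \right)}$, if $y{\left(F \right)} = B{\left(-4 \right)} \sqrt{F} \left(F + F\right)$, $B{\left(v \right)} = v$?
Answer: $- \frac{8160 i \sqrt{2}}{7} \approx - 1648.6 i$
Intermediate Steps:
$y{\left(F \right)} = - 8 F^{\frac{3}{2}}$ ($y{\left(F \right)} = - 4 \sqrt{F} \left(F + F\right) = - 4 \sqrt{F} 2 F = - 8 F^{\frac{3}{2}}$)
$I{\left(C,w \right)} = \frac{16 i \sqrt{2}}{7}$ ($I{\left(C,w \right)} = \frac{- 8 \left(-2\right)^{\frac{3}{2}} \left(-1\right)}{-5 - 2} = \frac{- 8 \left(- 2 i \sqrt{2}\right) \left(-1\right)}{-5 - 2} = \frac{16 i \sqrt{2} \left(-1\right)}{-7} = - 16 i \sqrt{2} \left(- \frac{1}{7}\right) = \frac{16 i \sqrt{2}}{7}$)
$5 N{\left(I{\left(8,-7 \right)},-102 \right)} = 5 \frac{16 i \sqrt{2}}{7} \left(-102\right) = 5 \left(- \frac{1632 i \sqrt{2}}{7}\right) = - \frac{8160 i \sqrt{2}}{7}$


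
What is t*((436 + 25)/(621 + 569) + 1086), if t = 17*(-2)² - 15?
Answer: 68518453/1190 ≈ 57579.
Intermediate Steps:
t = 53 (t = 17*4 - 15 = 68 - 15 = 53)
t*((436 + 25)/(621 + 569) + 1086) = 53*((436 + 25)/(621 + 569) + 1086) = 53*(461/1190 + 1086) = 53*(1292801/1190) = 68518453/1190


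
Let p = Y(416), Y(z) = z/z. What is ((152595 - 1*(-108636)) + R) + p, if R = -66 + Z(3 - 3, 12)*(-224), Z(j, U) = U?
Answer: 258478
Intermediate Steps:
Y(z) = 1
R = -2754 (R = -66 + 12*(-224) = -66 - 2688 = -2754)
p = 1
((152595 - 1*(-108636)) + R) + p = ((152595 - 1*(-108636)) - 2754) + 1 = ((152595 + 108636) - 2754) + 1 = (261231 - 2754) + 1 = 258477 + 1 = 258478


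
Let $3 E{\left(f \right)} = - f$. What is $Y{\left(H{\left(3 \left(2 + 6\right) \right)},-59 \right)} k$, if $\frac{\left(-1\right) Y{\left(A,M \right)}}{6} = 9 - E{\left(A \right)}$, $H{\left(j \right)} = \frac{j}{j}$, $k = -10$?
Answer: $560$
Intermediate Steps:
$E{\left(f \right)} = - \frac{f}{3}$ ($E{\left(f \right)} = \frac{\left(-1\right) f}{3} = - \frac{f}{3}$)
$H{\left(j \right)} = 1$
$Y{\left(A,M \right)} = -54 - 2 A$ ($Y{\left(A,M \right)} = - 6 \left(9 - - \frac{A}{3}\right) = - 6 \left(9 + \frac{A}{3}\right) = -54 - 2 A$)
$Y{\left(H{\left(3 \left(2 + 6\right) \right)},-59 \right)} k = \left(-54 - 2\right) \left(-10\right) = \left(-56\right) \left(-10\right) = 560$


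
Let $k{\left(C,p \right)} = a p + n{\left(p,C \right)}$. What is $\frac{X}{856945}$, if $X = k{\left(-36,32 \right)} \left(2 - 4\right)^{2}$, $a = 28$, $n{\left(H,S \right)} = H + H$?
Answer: $\frac{768}{171389} \approx 0.004481$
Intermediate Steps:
$n{\left(H,S \right)} = 2 H$
$k{\left(C,p \right)} = 30 p$ ($k{\left(C,p \right)} = 28 p + 2 p = 30 p$)
$X = 3840$ ($X = 30 \cdot 32 \left(2 - 4\right)^{2} = 960 \left(-2\right)^{2} = 960 \cdot 4 = 3840$)
$\frac{X}{856945} = \frac{3840}{856945} = 3840 \cdot \frac{1}{856945} = \frac{768}{171389}$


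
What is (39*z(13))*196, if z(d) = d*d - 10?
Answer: 1215396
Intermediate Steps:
z(d) = -10 + d² (z(d) = d² - 10 = -10 + d²)
(39*z(13))*196 = (39*(-10 + 13²))*196 = (39*(-10 + 169))*196 = (39*159)*196 = 6201*196 = 1215396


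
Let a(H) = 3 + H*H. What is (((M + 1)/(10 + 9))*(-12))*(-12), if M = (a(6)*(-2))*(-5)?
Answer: 56304/19 ≈ 2963.4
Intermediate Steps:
a(H) = 3 + H²
M = 390 (M = ((3 + 6²)*(-2))*(-5) = ((3 + 36)*(-2))*(-5) = (39*(-2))*(-5) = -78*(-5) = 390)
(((M + 1)/(10 + 9))*(-12))*(-12) = (((390 + 1)/(10 + 9))*(-12))*(-12) = ((391/19)*(-12))*(-12) = -4692/19*(-12) = 56304/19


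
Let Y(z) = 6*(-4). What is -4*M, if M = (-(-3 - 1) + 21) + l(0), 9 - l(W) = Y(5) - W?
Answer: -232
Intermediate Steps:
Y(z) = -24
l(W) = 33 + W (l(W) = 9 - (-24 - W) = 9 + (24 + W) = 33 + W)
M = 58 (M = (-(-3 - 1) + 21) + (33 + 0) = (-1*(-4) + 21) + 33 = (4 + 21) + 33 = 25 + 33 = 58)
-4*M = -4*58 = -232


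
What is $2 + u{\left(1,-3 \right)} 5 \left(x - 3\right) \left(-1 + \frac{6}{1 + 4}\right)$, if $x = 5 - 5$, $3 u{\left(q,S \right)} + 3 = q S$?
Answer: $8$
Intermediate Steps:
$u{\left(q,S \right)} = -1 + \frac{S q}{3}$ ($u{\left(q,S \right)} = -1 + \frac{q S}{3} = -1 + \frac{S q}{3}$)
$x = 0$
$2 + u{\left(1,-3 \right)} 5 \left(x - 3\right) \left(-1 + \frac{6}{1 + 4}\right) = 2 + \left(-1 + \frac{1}{3} \left(-3\right) 1\right) 5 \left(0 - 3\right) \left(-1 + \frac{6}{1 + 4}\right) = 2 + \left(-1 - 1\right) 5 \left(- 3 \left(-1 + \frac{6}{5}\right)\right) = 2 + \left(-2\right) 5 \left(- 3 \left(-1 + 6 \cdot \frac{1}{5}\right)\right) = 2 - 10 \left(- 3 \left(-1 + \frac{6}{5}\right)\right) = 2 - 10 \left(\left(-3\right) \frac{1}{5}\right) = 2 - -6 = 2 + 6 = 8$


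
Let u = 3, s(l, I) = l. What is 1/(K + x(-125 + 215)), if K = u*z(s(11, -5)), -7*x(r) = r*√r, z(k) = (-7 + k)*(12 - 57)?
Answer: -49/25110 + 7*√10/50220 ≈ -0.0015106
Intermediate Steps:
z(k) = 315 - 45*k (z(k) = (-7 + k)*(-45) = 315 - 45*k)
x(r) = -r^(3/2)/7 (x(r) = -r*√r/7 = -r^(3/2)/7)
K = -540 (K = 3*(315 - 45*11) = 3*(315 - 495) = 3*(-180) = -540)
1/(K + x(-125 + 215)) = 1/(-540 - (-125 + 215)^(3/2)/7) = 1/(-540 - 270*√10/7)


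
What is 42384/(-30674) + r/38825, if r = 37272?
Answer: -161712/383425 ≈ -0.42176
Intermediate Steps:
42384/(-30674) + r/38825 = 42384/(-30674) + 37272/38825 = 42384*(-1/30674) + 37272*(1/38825) = -21192/15337 + 24/25 = -161712/383425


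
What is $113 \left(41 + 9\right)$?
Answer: $5650$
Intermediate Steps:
$113 \left(41 + 9\right) = 113 \cdot 50 = 5650$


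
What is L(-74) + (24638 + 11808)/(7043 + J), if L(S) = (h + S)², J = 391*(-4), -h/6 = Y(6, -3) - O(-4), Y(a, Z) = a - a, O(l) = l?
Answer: 52656762/5479 ≈ 9610.7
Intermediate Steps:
Y(a, Z) = 0
h = -24 (h = -6*(0 - 1*(-4)) = -6*(0 + 4) = -6*4 = -24)
J = -1564
L(S) = (-24 + S)²
L(-74) + (24638 + 11808)/(7043 + J) = (-24 - 74)² + (24638 + 11808)/(7043 - 1564) = (-98)² + 36446/5479 = 9604 + 36446*(1/5479) = 9604 + 36446/5479 = 52656762/5479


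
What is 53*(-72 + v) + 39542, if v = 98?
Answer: 40920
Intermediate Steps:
53*(-72 + v) + 39542 = 53*(-72 + 98) + 39542 = 53*26 + 39542 = 1378 + 39542 = 40920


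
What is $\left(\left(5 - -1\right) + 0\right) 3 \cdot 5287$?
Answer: $95166$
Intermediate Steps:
$\left(\left(5 - -1\right) + 0\right) 3 \cdot 5287 = \left(\left(5 + 1\right) + 0\right) 3 \cdot 5287 = \left(6 + 0\right) 3 \cdot 5287 = 6 \cdot 3 \cdot 5287 = 18 \cdot 5287 = 95166$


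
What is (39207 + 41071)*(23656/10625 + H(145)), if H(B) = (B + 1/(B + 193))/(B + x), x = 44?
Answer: 27186605856971/113124375 ≈ 2.4033e+5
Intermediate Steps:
H(B) = (B + 1/(193 + B))/(44 + B) (H(B) = (B + 1/(B + 193))/(B + 44) = (B + 1/(193 + B))/(44 + B))
(39207 + 41071)*(23656/10625 + H(145)) = (39207 + 41071)*(23656/10625 + (1 + 145² + 193*145)/(8492 + 145² + 237*145)) = 80278*(23656*(1/10625) + (1 + 21025 + 27985)/(8492 + 21025 + 34365)) = 80278*(23656/10625 + 49011/63882) = 80278*(23656/10625 + (1/63882)*49011) = 80278*(23656/10625 + 16337/21294) = 80278*(677311489/226248750) = 27186605856971/113124375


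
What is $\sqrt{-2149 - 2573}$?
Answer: $i \sqrt{4722} \approx 68.717 i$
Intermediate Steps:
$\sqrt{-2149 - 2573} = \sqrt{-4722} = i \sqrt{4722}$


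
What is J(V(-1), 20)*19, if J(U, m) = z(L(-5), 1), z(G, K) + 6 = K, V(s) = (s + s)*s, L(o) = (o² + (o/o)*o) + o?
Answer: -95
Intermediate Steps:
L(o) = o² + 2*o (L(o) = (o² + 1*o) + o = (o² + o) + o = (o + o²) + o = o² + 2*o)
V(s) = 2*s² (V(s) = (2*s)*s = 2*s²)
z(G, K) = -6 + K
J(U, m) = -5 (J(U, m) = -6 + 1 = -5)
J(V(-1), 20)*19 = -5*19 = -95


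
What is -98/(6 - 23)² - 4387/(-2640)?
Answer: 1009123/762960 ≈ 1.3226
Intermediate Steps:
-98/(6 - 23)² - 4387/(-2640) = -98/((-17)²) - 4387*(-1/2640) = -98/289 + 4387/2640 = 1009123/762960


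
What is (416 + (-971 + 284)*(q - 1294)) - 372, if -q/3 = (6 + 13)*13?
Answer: 1398089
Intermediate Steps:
q = -741 (q = -3*(6 + 13)*13 = -57*13 = -3*247 = -741)
(416 + (-971 + 284)*(q - 1294)) - 372 = (416 + (-971 + 284)*(-741 - 1294)) - 372 = (416 - 687*(-2035)) - 372 = (416 + 1398045) - 372 = 1398461 - 372 = 1398089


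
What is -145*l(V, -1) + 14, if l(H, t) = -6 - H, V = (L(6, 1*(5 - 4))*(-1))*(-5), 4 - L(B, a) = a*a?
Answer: 3059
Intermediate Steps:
L(B, a) = 4 - a² (L(B, a) = 4 - a*a = 4 - a²)
V = 15 (V = ((4 - (1*(5 - 4))²)*(-1))*(-5) = ((4 - (1*1)²)*(-1))*(-5) = ((4 - 1*1²)*(-1))*(-5) = ((4 - 1*1)*(-1))*(-5) = ((4 - 1)*(-1))*(-5) = (3*(-1))*(-5) = -3*(-5) = 15)
-145*l(V, -1) + 14 = -145*(-6 - 1*15) + 14 = -145*(-6 - 15) + 14 = -145*(-21) + 14 = 3045 + 14 = 3059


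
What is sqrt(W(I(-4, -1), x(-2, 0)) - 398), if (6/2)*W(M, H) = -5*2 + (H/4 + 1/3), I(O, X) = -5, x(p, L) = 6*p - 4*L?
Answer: 2*I*sqrt(905)/3 ≈ 20.055*I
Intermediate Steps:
x(p, L) = -4*L + 6*p
W(M, H) = -29/9 + H/12 (W(M, H) = (-5*2 + (H/4 + 1/3))/3 = (-10 + (H*(1/4) + 1*(1/3)))/3 = (-10 + (H/4 + 1/3))/3 = (-10 + (1/3 + H/4))/3 = (-29/3 + H/4)/3 = -29/9 + H/12)
sqrt(W(I(-4, -1), x(-2, 0)) - 398) = sqrt((-29/9 + (-4*0 + 6*(-2))/12) - 398) = sqrt((-29/9 + (0 - 12)/12) - 398) = sqrt((-29/9 + (1/12)*(-12)) - 398) = sqrt((-29/9 - 1) - 398) = sqrt(-38/9 - 398) = sqrt(-3620/9) = 2*I*sqrt(905)/3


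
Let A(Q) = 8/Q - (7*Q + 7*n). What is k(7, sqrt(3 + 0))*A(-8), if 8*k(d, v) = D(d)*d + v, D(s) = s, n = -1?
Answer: 1519/4 + 31*sqrt(3)/4 ≈ 393.17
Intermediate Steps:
A(Q) = 7 - 7*Q + 8/Q (A(Q) = 8/Q - (-7 + 7*Q) = 8/Q - 7*(-1 + Q) = 8/Q + (7 - 7*Q) = 7 - 7*Q + 8/Q)
k(d, v) = v/8 + d**2/8 (k(d, v) = (d*d + v)/8 = (d**2 + v)/8 = (v + d**2)/8 = v/8 + d**2/8)
k(7, sqrt(3 + 0))*A(-8) = (sqrt(3 + 0)/8 + (1/8)*7**2)*(7 - 7*(-8) + 8/(-8)) = (sqrt(3)/8 + (1/8)*49)*(7 + 56 + 8*(-1/8)) = (sqrt(3)/8 + 49/8)*(7 + 56 - 1) = (49/8 + sqrt(3)/8)*62 = 1519/4 + 31*sqrt(3)/4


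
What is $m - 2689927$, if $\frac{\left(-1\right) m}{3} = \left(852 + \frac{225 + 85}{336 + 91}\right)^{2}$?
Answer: $- \frac{888188714971}{182329} \approx -4.8714 \cdot 10^{6}$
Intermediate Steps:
$m = - \frac{397737014988}{182329}$ ($m = - 3 \left(852 + \frac{225 + 85}{336 + 91}\right)^{2} = - 3 \left(852 + \frac{310}{427}\right)^{2} = - 3 \left(\frac{364114}{427}\right)^{2} = \left(-3\right) \frac{132579004996}{182329} = - \frac{397737014988}{182329} \approx -2.1814 \cdot 10^{6}$)
$m - 2689927 = - \frac{397737014988}{182329} - 2689927 = - \frac{888188714971}{182329}$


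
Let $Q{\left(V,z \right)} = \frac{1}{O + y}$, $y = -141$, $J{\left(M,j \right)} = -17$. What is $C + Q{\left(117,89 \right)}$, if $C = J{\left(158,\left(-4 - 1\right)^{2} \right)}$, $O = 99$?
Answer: $- \frac{715}{42} \approx -17.024$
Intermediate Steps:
$Q{\left(V,z \right)} = - \frac{1}{42}$ ($Q{\left(V,z \right)} = \frac{1}{99 - 141} = \frac{1}{-42} = - \frac{1}{42}$)
$C = -17$
$C + Q{\left(117,89 \right)} = -17 - \frac{1}{42} = - \frac{715}{42}$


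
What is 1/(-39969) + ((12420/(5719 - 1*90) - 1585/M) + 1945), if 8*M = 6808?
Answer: 372460718666311/191462661351 ≈ 1945.3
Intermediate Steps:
M = 851 (M = (⅛)*6808 = 851)
1/(-39969) + ((12420/(5719 - 1*90) - 1585/M) + 1945) = 1/(-39969) + ((12420/(5719 - 1*90) - 1585/851) + 1945) = -1/39969 + ((12420/(5719 - 90) - 1585*1/851) + 1945) = -1/39969 + ((12420/5629 - 1585/851) + 1945) = -1/39969 + (1647455/4790279 + 1945) = -1/39969 + 9318740110/4790279 = 372460718666311/191462661351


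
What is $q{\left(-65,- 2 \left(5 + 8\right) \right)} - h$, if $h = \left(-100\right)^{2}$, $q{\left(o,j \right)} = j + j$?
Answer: $-10052$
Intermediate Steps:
$q{\left(o,j \right)} = 2 j$
$h = 10000$
$q{\left(-65,- 2 \left(5 + 8\right) \right)} - h = 2 \left(- 2 \left(5 + 8\right)\right) - 10000 = 2 \left(\left(-2\right) 13\right) - 10000 = 2 \left(-26\right) - 10000 = -52 - 10000 = -10052$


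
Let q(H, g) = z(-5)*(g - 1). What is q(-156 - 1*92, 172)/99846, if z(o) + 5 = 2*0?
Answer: -95/11094 ≈ -0.0085632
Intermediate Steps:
z(o) = -5 (z(o) = -5 + 2*0 = -5 + 0 = -5)
q(H, g) = 5 - 5*g (q(H, g) = -5*(g - 1) = -5*(-1 + g) = 5 - 5*g)
q(-156 - 1*92, 172)/99846 = (5 - 5*172)/99846 = (5 - 860)*(1/99846) = -855*1/99846 = -95/11094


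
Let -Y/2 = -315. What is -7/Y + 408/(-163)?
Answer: -36883/14670 ≈ -2.5142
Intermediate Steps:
Y = 630 (Y = -2*(-315) = 630)
-7/Y + 408/(-163) = -7/630 + 408/(-163) = -7*1/630 + 408*(-1/163) = -1/90 - 408/163 = -36883/14670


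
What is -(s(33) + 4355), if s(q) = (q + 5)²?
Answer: -5799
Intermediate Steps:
s(q) = (5 + q)²
-(s(33) + 4355) = -((5 + 33)² + 4355) = -(38² + 4355) = -(1444 + 4355) = -1*5799 = -5799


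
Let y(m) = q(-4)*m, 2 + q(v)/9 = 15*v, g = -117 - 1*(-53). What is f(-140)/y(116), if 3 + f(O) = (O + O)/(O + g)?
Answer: 83/3301128 ≈ 2.5143e-5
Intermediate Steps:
g = -64 (g = -117 + 53 = -64)
q(v) = -18 + 135*v (q(v) = -18 + 9*(15*v) = -18 + 135*v)
f(O) = -3 + 2*O/(-64 + O) (f(O) = -3 + (O + O)/(O - 64) = -3 + (2*O)/(-64 + O) = -3 + 2*O/(-64 + O))
y(m) = -558*m (y(m) = (-18 + 135*(-4))*m = (-18 - 540)*m = -558*m)
f(-140)/y(116) = ((192 - 1*(-140))/(-64 - 140))/((-558*116)) = ((192 + 140)/(-204))/(-64728) = -1/204*332*(-1/64728) = -83/51*(-1/64728) = 83/3301128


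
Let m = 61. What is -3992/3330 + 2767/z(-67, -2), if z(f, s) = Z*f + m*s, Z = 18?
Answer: -7257743/2211120 ≈ -3.2824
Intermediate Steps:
z(f, s) = 18*f + 61*s
-3992/3330 + 2767/z(-67, -2) = -3992/3330 + 2767/(18*(-67) + 61*(-2)) = -3992*1/3330 + 2767/(-1206 - 122) = -1996/1665 + 2767/(-1328) = -1996/1665 + 2767*(-1/1328) = -1996/1665 - 2767/1328 = -7257743/2211120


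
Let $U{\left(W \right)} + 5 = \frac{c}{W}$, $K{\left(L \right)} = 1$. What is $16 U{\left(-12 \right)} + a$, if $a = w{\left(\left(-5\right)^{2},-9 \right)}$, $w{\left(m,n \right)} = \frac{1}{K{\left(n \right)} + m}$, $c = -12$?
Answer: $- \frac{1663}{26} \approx -63.962$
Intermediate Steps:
$w{\left(m,n \right)} = \frac{1}{1 + m}$
$U{\left(W \right)} = -5 - \frac{12}{W}$
$a = \frac{1}{26}$ ($a = \frac{1}{1 + \left(-5\right)^{2}} = \frac{1}{1 + 25} = \frac{1}{26} \approx 0.038462$)
$16 U{\left(-12 \right)} + a = 16 \left(-5 - \frac{12}{-12}\right) + \frac{1}{26} = 16 \left(-5 - -1\right) + \frac{1}{26} = 16 \left(-5 + 1\right) + \frac{1}{26} = 16 \left(-4\right) + \frac{1}{26} = -64 + \frac{1}{26} = - \frac{1663}{26}$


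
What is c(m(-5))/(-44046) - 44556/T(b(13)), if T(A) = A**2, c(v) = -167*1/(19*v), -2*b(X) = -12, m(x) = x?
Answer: -5178855437/4184370 ≈ -1237.7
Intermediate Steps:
b(X) = 6 (b(X) = -1/2*(-12) = 6)
c(v) = -167/(19*v) (c(v) = -167*1/(19*v) = -167/(19*v))
c(m(-5))/(-44046) - 44556/T(b(13)) = -167/19/(-5)/(-44046) - 44556/(6**2) = -167/19*(-1/5)*(-1/44046) - 44556/36 = (167/95)*(-1/44046) - 44556*1/36 = -167/4184370 - 3713/3 = -5178855437/4184370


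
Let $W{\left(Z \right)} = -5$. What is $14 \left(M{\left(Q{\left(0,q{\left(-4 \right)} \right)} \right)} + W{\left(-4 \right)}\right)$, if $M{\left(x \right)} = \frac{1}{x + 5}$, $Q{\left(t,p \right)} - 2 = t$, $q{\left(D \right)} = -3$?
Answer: $-68$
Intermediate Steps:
$Q{\left(t,p \right)} = 2 + t$
$M{\left(x \right)} = \frac{1}{5 + x}$
$14 \left(M{\left(Q{\left(0,q{\left(-4 \right)} \right)} \right)} + W{\left(-4 \right)}\right) = 14 \left(\frac{1}{5 + \left(2 + 0\right)} - 5\right) = 14 \left(\frac{1}{5 + 2} - 5\right) = 14 \left(\frac{1}{7} - 5\right) = 14 \left(- \frac{34}{7}\right) = -68$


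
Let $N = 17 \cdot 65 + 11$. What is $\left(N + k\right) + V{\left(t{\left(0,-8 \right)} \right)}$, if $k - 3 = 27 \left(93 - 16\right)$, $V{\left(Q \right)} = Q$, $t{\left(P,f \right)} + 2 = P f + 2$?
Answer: $3198$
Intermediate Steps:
$t{\left(P,f \right)} = P f$ ($t{\left(P,f \right)} = -2 + \left(P f + 2\right) = -2 + \left(2 + P f\right) = P f$)
$k = 2082$ ($k = 3 + 27 \left(93 - 16\right) = 3 + 27 \cdot 77 = 3 + 2079 = 2082$)
$N = 1116$ ($N = 1105 + 11 = 1116$)
$\left(N + k\right) + V{\left(t{\left(0,-8 \right)} \right)} = \left(1116 + 2082\right) + 0 \left(-8\right) = 3198 + 0 = 3198$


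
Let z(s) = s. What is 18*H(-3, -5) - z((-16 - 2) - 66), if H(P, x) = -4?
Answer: 12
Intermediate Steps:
18*H(-3, -5) - z((-16 - 2) - 66) = 18*(-4) - ((-16 - 2) - 66) = -72 - (-18 - 66) = -72 - 1*(-84) = -72 + 84 = 12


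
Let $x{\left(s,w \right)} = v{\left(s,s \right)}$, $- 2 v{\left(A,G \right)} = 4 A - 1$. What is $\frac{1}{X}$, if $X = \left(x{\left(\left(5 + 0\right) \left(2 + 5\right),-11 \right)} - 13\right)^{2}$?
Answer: $\frac{4}{27225} \approx 0.00014692$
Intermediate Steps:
$v{\left(A,G \right)} = \frac{1}{2} - 2 A$ ($v{\left(A,G \right)} = - \frac{4 A - 1}{2} = - \frac{-1 + 4 A}{2} = \frac{1}{2} - 2 A$)
$x{\left(s,w \right)} = \frac{1}{2} - 2 s$
$X = \frac{27225}{4}$ ($X = \left(\left(\frac{1}{2} - 2 \left(5 + 0\right) \left(2 + 5\right)\right) - 13\right)^{2} = \left(\left(\frac{1}{2} - 2 \cdot 5 \cdot 7\right) - 13\right)^{2} = \left(\left(\frac{1}{2} - 70\right) - 13\right)^{2} = \left(- \frac{139}{2} - 13\right)^{2} = \left(- \frac{165}{2}\right)^{2} = \frac{27225}{4} \approx 6806.3$)
$\frac{1}{X} = \frac{1}{\frac{27225}{4}} = \frac{4}{27225}$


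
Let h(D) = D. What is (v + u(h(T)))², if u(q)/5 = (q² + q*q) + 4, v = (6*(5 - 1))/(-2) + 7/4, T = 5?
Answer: 1079521/16 ≈ 67470.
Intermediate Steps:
v = -41/4 (v = (6*4)*(-½) + 7*(¼) = 24*(-½) + 7/4 = -12 + 7/4 = -41/4 ≈ -10.250)
u(q) = 20 + 10*q² (u(q) = 5*((q² + q*q) + 4) = 5*((q² + q²) + 4) = 5*(2*q² + 4) = 5*(4 + 2*q²) = 20 + 10*q²)
(v + u(h(T)))² = (-41/4 + (20 + 10*5²))² = (-41/4 + (20 + 10*25))² = (-41/4 + (20 + 250))² = (-41/4 + 270)² = (1039/4)² = 1079521/16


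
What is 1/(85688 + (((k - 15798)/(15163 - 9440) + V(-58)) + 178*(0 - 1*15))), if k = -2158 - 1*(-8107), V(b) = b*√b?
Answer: 2719009690295/225728457638147873 + 1899658282*I*√58/225728457638147873 ≈ 1.2045e-5 + 6.4092e-8*I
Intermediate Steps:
V(b) = b^(3/2)
k = 5949 (k = -2158 + 8107 = 5949)
1/(85688 + (((k - 15798)/(15163 - 9440) + V(-58)) + 178*(0 - 1*15))) = 1/(85688 + (((5949 - 15798)/(15163 - 9440) + (-58)^(3/2)) + 178*(0 - 1*15))) = 1/(85688 + ((-9849/5723 - 58*I*√58) + 178*(0 - 15))) = 1/(85688 + ((-9849*1/5723 - 58*I*√58) + 178*(-15))) = 1/(85688 + ((-9849/5723 - 58*I*√58) - 2670)) = 1/(85688 + (-15290259/5723 - 58*I*√58)) = 1/(475102165/5723 - 58*I*√58)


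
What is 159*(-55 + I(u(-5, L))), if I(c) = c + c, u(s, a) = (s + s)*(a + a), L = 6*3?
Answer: -123225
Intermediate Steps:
L = 18
u(s, a) = 4*a*s (u(s, a) = (2*s)*(2*a) = 4*a*s)
I(c) = 2*c
159*(-55 + I(u(-5, L))) = 159*(-55 + 2*(4*18*(-5))) = 159*(-55 + 2*(-360)) = 159*(-55 - 720) = 159*(-775) = -123225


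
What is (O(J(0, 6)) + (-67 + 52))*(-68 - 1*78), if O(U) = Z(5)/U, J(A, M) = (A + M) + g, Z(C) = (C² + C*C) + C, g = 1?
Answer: 7300/7 ≈ 1042.9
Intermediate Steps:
Z(C) = C + 2*C² (Z(C) = (C² + C²) + C = 2*C² + C = C + 2*C²)
J(A, M) = 1 + A + M (J(A, M) = (A + M) + 1 = 1 + A + M)
O(U) = 55/U (O(U) = (5*(1 + 2*5))/U = (5*(1 + 10))/U = (5*11)/U = 55/U)
(O(J(0, 6)) + (-67 + 52))*(-68 - 1*78) = (55/(1 + 0 + 6) + (-67 + 52))*(-68 - 1*78) = (55/7 - 15)*(-68 - 78) = (55*(⅐) - 15)*(-146) = (55/7 - 15)*(-146) = -50/7*(-146) = 7300/7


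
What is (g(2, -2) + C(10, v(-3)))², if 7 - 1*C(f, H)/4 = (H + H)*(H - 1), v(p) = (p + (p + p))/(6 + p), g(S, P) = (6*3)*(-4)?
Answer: 19600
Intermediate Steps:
g(S, P) = -72 (g(S, P) = 18*(-4) = -72)
v(p) = 3*p/(6 + p) (v(p) = (p + 2*p)/(6 + p) = (3*p)/(6 + p) = 3*p/(6 + p))
C(f, H) = 28 - 8*H*(-1 + H) (C(f, H) = 28 - 4*(H + H)*(H - 1) = 28 - 4*2*H*(-1 + H) = 28 - 8*H*(-1 + H))
(g(2, -2) + C(10, v(-3)))² = (-72 + (28 - 8*81/(6 - 3)² + 8*(3*(-3)/(6 - 3))))² = (-72 + (28 - 8*(3*(-3)/3)² + 8*(3*(-3)/3)))² = (-72 + (28 - 8*(3*(-3)*(⅓))² + 8*(3*(-3)*(⅓))))² = (-72 + (28 - 8*(-3)² + 8*(-3)))² = (-72 + (28 - 8*9 - 24))² = (-72 + (28 - 72 - 24))² = (-72 - 68)² = (-140)² = 19600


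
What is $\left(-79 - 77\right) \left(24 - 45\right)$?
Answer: $3276$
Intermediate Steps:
$\left(-79 - 77\right) \left(24 - 45\right) = - 156 \left(24 - 45\right) = \left(-156\right) \left(-21\right) = 3276$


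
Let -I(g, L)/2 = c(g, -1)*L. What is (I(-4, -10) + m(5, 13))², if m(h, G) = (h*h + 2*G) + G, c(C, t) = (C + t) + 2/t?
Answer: 5776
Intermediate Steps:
c(C, t) = C + t + 2/t
I(g, L) = -2*L*(-3 + g) (I(g, L) = -2*(g - 1 + 2/(-1))*L = -2*(g - 1 + 2*(-1))*L = -2*(g - 1 - 2)*L = -2*(-3 + g)*L = -2*L*(-3 + g))
m(h, G) = h² + 3*G (m(h, G) = (h² + 2*G) + G = h² + 3*G)
(I(-4, -10) + m(5, 13))² = (2*(-10)*(3 - 1*(-4)) + (5² + 3*13))² = (2*(-10)*(3 + 4) + (25 + 39))² = (2*(-10)*7 + 64)² = (-140 + 64)² = (-76)² = 5776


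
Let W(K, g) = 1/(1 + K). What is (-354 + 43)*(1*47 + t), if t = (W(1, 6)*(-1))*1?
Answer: -28923/2 ≈ -14462.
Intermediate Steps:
t = -1/2 (t = (-1/(1 + 1))*1 = (-1/2)*1 = ((1/2)*(-1))*1 = -1/2*1 = -1/2 ≈ -0.50000)
(-354 + 43)*(1*47 + t) = (-354 + 43)*(1*47 - 1/2) = -311*(47 - 1/2) = -311*93/2 = -28923/2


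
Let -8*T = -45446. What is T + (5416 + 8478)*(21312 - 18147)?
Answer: 175920763/4 ≈ 4.3980e+7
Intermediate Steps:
T = 22723/4 (T = -⅛*(-45446) = 22723/4 ≈ 5680.8)
T + (5416 + 8478)*(21312 - 18147) = 22723/4 + (5416 + 8478)*(21312 - 18147) = 22723/4 + 13894*3165 = 22723/4 + 43974510 = 175920763/4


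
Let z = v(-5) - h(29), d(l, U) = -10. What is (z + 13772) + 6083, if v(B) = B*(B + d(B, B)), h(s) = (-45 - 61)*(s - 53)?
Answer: 17386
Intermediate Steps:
h(s) = 5618 - 106*s (h(s) = -106*(-53 + s) = 5618 - 106*s)
v(B) = B*(-10 + B) (v(B) = B*(B - 10) = B*(-10 + B))
z = -2469 (z = -5*(-10 - 5) - (5618 - 106*29) = -5*(-15) - (5618 - 3074) = 75 - 1*2544 = 75 - 2544 = -2469)
(z + 13772) + 6083 = (-2469 + 13772) + 6083 = 11303 + 6083 = 17386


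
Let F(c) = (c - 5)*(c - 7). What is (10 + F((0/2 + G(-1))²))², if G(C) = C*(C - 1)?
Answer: 169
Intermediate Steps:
G(C) = C*(-1 + C)
F(c) = (-7 + c)*(-5 + c) (F(c) = (-5 + c)*(-7 + c) = (-7 + c)*(-5 + c))
(10 + F((0/2 + G(-1))²))² = (10 + (35 + ((0/2 - (-1 - 1))²)² - 12*(0/2 - (-1 - 1))²))² = (10 + (35 + ((0*(½) - 1*(-2))²)² - 12*(0*(½) - 1*(-2))²))² = (10 + (35 + ((0 + 2)²)² - 12*(0 + 2)²))² = (10 + (35 + (2²)² - 12*2²))² = (10 + (35 + 4² - 12*4))² = (10 + (35 + 16 - 48))² = (10 + 3)² = 13² = 169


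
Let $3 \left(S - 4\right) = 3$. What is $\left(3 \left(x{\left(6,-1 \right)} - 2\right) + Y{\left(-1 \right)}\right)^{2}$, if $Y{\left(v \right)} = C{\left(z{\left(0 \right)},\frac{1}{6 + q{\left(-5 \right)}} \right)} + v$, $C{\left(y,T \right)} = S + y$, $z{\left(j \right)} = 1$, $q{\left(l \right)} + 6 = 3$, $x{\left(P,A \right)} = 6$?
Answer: $289$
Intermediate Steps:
$S = 5$ ($S = 4 + \frac{1}{3} \cdot 3 = 4 + 1 = 5$)
$q{\left(l \right)} = -3$ ($q{\left(l \right)} = -6 + 3 = -3$)
$C{\left(y,T \right)} = 5 + y$
$Y{\left(v \right)} = 6 + v$ ($Y{\left(v \right)} = \left(5 + 1\right) + v = 6 + v$)
$\left(3 \left(x{\left(6,-1 \right)} - 2\right) + Y{\left(-1 \right)}\right)^{2} = \left(3 \left(6 - 2\right) + \left(6 - 1\right)\right)^{2} = \left(3 \cdot 4 + 5\right)^{2} = \left(12 + 5\right)^{2} = 17^{2} = 289$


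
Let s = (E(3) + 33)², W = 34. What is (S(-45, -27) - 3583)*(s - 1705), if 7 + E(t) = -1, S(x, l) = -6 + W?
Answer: 3839400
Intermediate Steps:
S(x, l) = 28 (S(x, l) = -6 + 34 = 28)
E(t) = -8 (E(t) = -7 - 1 = -8)
s = 625 (s = (-8 + 33)² = 25² = 625)
(S(-45, -27) - 3583)*(s - 1705) = (28 - 3583)*(625 - 1705) = -3555*(-1080) = 3839400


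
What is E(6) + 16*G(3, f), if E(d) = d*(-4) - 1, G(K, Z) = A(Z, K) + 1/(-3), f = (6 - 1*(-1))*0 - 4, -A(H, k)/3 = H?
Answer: 485/3 ≈ 161.67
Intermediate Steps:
A(H, k) = -3*H
f = -4 (f = (6 + 1)*0 - 4 = 7*0 - 4 = 0 - 4 = -4)
G(K, Z) = -⅓ - 3*Z (G(K, Z) = -3*Z + 1/(-3) = -3*Z - ⅓ = -⅓ - 3*Z)
E(d) = -1 - 4*d (E(d) = -4*d - 1 = -1 - 4*d)
E(6) + 16*G(3, f) = (-1 - 4*6) + 16*(-⅓ - 3*(-4)) = (-1 - 24) + 16*(-⅓ + 12) = -25 + 16*(35/3) = -25 + 560/3 = 485/3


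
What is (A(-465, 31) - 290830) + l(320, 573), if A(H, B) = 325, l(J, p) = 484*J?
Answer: -135625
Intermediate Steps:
(A(-465, 31) - 290830) + l(320, 573) = (325 - 290830) + 484*320 = -290505 + 154880 = -135625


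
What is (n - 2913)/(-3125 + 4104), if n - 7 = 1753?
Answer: -1153/979 ≈ -1.1777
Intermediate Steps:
n = 1760 (n = 7 + 1753 = 1760)
(n - 2913)/(-3125 + 4104) = (1760 - 2913)/(-3125 + 4104) = -1153/979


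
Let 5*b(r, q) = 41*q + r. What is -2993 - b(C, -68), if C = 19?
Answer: -12196/5 ≈ -2439.2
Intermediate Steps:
b(r, q) = r/5 + 41*q/5 (b(r, q) = (41*q + r)/5 = (r + 41*q)/5 = r/5 + 41*q/5)
-2993 - b(C, -68) = -2993 - ((1/5)*19 + (41/5)*(-68)) = -2993 - (19/5 - 2788/5) = -2993 - 1*(-2769/5) = -2993 + 2769/5 = -12196/5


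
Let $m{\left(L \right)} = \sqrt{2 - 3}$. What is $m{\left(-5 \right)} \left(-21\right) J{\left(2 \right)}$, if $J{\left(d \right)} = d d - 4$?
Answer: $0$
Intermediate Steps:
$J{\left(d \right)} = -4 + d^{2}$ ($J{\left(d \right)} = d^{2} - 4 = -4 + d^{2}$)
$m{\left(L \right)} = i$ ($m{\left(L \right)} = \sqrt{-1} = i$)
$m{\left(-5 \right)} \left(-21\right) J{\left(2 \right)} = i \left(-21\right) \left(-4 + 2^{2}\right) = - 21 i \left(-4 + 4\right) = - 21 i 0 = 0$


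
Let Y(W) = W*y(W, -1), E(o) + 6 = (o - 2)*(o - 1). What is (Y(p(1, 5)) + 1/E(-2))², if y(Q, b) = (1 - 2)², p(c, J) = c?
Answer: 49/36 ≈ 1.3611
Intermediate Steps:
E(o) = -6 + (-1 + o)*(-2 + o) (E(o) = -6 + (o - 2)*(o - 1) = -6 + (-2 + o)*(-1 + o) = -6 + (-1 + o)*(-2 + o))
y(Q, b) = 1 (y(Q, b) = (-1)² = 1)
Y(W) = W (Y(W) = W*1 = W)
(Y(p(1, 5)) + 1/E(-2))² = (1 + 1/(-4 + (-2)² - 3*(-2)))² = (1 + 1/(-4 + 4 + 6))² = (1 + 1/6)² = (1 + ⅙)² = (7/6)² = 49/36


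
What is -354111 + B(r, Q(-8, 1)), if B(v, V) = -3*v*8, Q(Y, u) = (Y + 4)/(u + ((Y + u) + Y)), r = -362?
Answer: -345423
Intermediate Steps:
Q(Y, u) = (4 + Y)/(2*Y + 2*u) (Q(Y, u) = (4 + Y)/(u + (u + 2*Y)) = (4 + Y)/(2*Y + 2*u))
B(v, V) = -24*v
-354111 + B(r, Q(-8, 1)) = -354111 - 24*(-362) = -354111 + 8688 = -345423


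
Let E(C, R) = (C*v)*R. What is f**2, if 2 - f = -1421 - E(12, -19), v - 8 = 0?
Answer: 160801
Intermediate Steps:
v = 8 (v = 8 + 0 = 8)
E(C, R) = 8*C*R (E(C, R) = (C*8)*R = (8*C)*R = 8*C*R)
f = -401 (f = 2 - (-1421 - 8*12*(-19)) = 2 - (-1421 - 1*(-1824)) = 2 - (-1421 + 1824) = 2 - 1*403 = 2 - 403 = -401)
f**2 = (-401)**2 = 160801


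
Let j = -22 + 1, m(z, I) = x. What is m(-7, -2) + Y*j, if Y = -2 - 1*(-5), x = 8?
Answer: -55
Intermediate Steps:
m(z, I) = 8
Y = 3 (Y = -2 + 5 = 3)
j = -21
m(-7, -2) + Y*j = 8 + 3*(-21) = 8 - 63 = -55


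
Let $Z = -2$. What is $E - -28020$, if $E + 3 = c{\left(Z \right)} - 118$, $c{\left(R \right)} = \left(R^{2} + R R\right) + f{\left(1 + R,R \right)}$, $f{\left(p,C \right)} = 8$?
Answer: $27915$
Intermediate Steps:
$c{\left(R \right)} = 8 + 2 R^{2}$ ($c{\left(R \right)} = \left(R^{2} + R R\right) + 8 = \left(R^{2} + R^{2}\right) + 8 = 2 R^{2} + 8 = 8 + 2 R^{2}$)
$E = -105$ ($E = -3 - \left(110 - 8\right) = -3 + \left(\left(8 + 2 \cdot 4\right) - 118\right) = -3 + \left(\left(8 + 8\right) - 118\right) = -3 + \left(16 - 118\right) = -3 - 102 = -105$)
$E - -28020 = -105 - -28020 = -105 + 28020 = 27915$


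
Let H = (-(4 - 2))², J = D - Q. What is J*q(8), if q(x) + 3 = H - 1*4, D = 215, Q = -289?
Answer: -1512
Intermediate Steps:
J = 504 (J = 215 - 1*(-289) = 215 + 289 = 504)
H = 4 (H = (-1*2)² = (-2)² = 4)
q(x) = -3 (q(x) = -3 + (4 - 1*4) = -3 + (4 - 4) = -3 + 0 = -3)
J*q(8) = 504*(-3) = -1512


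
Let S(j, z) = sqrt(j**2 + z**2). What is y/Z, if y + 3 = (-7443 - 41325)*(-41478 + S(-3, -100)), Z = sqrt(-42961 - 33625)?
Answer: 3*I*sqrt(76586)*(-674266367 + 16256*sqrt(10009))/76586 ≈ -7.2917e+6*I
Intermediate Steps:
Z = I*sqrt(76586) (Z = sqrt(-76586) = I*sqrt(76586) ≈ 276.74*I)
y = 2022799101 - 48768*sqrt(10009) (y = -3 + (-7443 - 41325)*(-41478 + sqrt((-3)**2 + (-100)**2)) = -3 - 48768*(-41478 + sqrt(9 + 10000)) = -3 - 48768*(-41478 + sqrt(10009)) = -3 + (2022799104 - 48768*sqrt(10009)) = 2022799101 - 48768*sqrt(10009) ≈ 2.0179e+9)
y/Z = (2022799101 - 48768*sqrt(10009))/((I*sqrt(76586))) = (2022799101 - 48768*sqrt(10009))*(-I*sqrt(76586)/76586) = -I*sqrt(76586)*(2022799101 - 48768*sqrt(10009))/76586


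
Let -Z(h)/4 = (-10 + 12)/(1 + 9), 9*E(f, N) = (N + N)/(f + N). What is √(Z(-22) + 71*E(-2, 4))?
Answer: 2*√1730/15 ≈ 5.5458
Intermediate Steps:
E(f, N) = 2*N/(9*(N + f)) (E(f, N) = ((N + N)/(f + N))/9 = ((2*N)/(N + f))/9 = (2*N/(N + f))/9 = 2*N/(9*(N + f)))
Z(h) = -⅘ (Z(h) = -4*(-10 + 12)/(1 + 9) = -8/10 = -4*⅕ = -⅘)
√(Z(-22) + 71*E(-2, 4)) = √(-⅘ + 71*((2/9)*4/(4 - 2))) = √(-⅘ + 71*((2/9)*4/2)) = √(-⅘ + 71*((2/9)*4*(½))) = √(-⅘ + 71*(4/9)) = √(-⅘ + 284/9) = √(1384/45) = 2*√1730/15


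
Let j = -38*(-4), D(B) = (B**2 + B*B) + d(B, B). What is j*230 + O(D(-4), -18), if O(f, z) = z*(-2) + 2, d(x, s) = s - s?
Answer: 34998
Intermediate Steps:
d(x, s) = 0
D(B) = 2*B**2 (D(B) = (B**2 + B*B) + 0 = (B**2 + B**2) + 0 = 2*B**2 + 0 = 2*B**2)
O(f, z) = 2 - 2*z (O(f, z) = -2*z + 2 = 2 - 2*z)
j = 152
j*230 + O(D(-4), -18) = 152*230 + (2 - 2*(-18)) = 34960 + (2 + 36) = 34960 + 38 = 34998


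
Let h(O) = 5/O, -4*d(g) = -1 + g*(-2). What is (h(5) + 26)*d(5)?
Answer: 297/4 ≈ 74.250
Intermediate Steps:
d(g) = 1/4 + g/2 (d(g) = -(-1 + g*(-2))/4 = -(-1 - 2*g)/4 = 1/4 + g/2)
(h(5) + 26)*d(5) = (5/5 + 26)*(1/4 + (1/2)*5) = (5*(1/5) + 26)*(1/4 + 5/2) = (1 + 26)*(11/4) = 27*(11/4) = 297/4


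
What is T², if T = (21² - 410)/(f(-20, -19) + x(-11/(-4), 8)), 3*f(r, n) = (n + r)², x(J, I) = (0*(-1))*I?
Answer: 961/257049 ≈ 0.0037386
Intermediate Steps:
x(J, I) = 0 (x(J, I) = 0*I = 0)
f(r, n) = (n + r)²/3
T = 31/507 (T = (21² - 410)/((-19 - 20)²/3 + 0) = (441 - 410)/((⅓)*(-39)² + 0) = 31/((⅓)*1521 + 0) = 31/(507 + 0) = 31/507 ≈ 0.061144)
T² = (31/507)² = 961/257049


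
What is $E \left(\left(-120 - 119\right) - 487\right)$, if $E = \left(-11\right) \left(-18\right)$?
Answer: $-143748$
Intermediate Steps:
$E = 198$
$E \left(\left(-120 - 119\right) - 487\right) = 198 \left(\left(-120 - 119\right) - 487\right) = 198 \left(-239 - 487\right) = 198 \left(-726\right) = -143748$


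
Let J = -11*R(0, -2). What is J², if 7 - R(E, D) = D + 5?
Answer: 1936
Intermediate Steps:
R(E, D) = 2 - D (R(E, D) = 7 - (D + 5) = 7 - (5 + D) = 7 + (-5 - D) = 2 - D)
J = -44 (J = -11*(2 - 1*(-2)) = -11*(2 + 2) = -11*4 = -44)
J² = (-44)² = 1936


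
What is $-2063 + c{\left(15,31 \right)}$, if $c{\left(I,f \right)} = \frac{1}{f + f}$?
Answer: $- \frac{127905}{62} \approx -2063.0$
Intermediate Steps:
$c{\left(I,f \right)} = \frac{1}{2 f}$
$-2063 + c{\left(15,31 \right)} = -2063 + \frac{1}{2 \cdot 31} = -2063 + \frac{1}{2} \cdot \frac{1}{31} = -2063 + \frac{1}{62} = - \frac{127905}{62}$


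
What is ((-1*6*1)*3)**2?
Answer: 324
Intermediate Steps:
((-1*6*1)*3)**2 = (-6*1*3)**2 = (-6*3)**2 = (-18)**2 = 324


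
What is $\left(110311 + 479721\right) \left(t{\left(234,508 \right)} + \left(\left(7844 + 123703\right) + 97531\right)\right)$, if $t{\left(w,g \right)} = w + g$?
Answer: $135601154240$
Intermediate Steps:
$t{\left(w,g \right)} = g + w$
$\left(110311 + 479721\right) \left(t{\left(234,508 \right)} + \left(\left(7844 + 123703\right) + 97531\right)\right) = \left(110311 + 479721\right) \left(\left(508 + 234\right) + \left(\left(7844 + 123703\right) + 97531\right)\right) = 590032 \left(742 + \left(131547 + 97531\right)\right) = 590032 \left(742 + 229078\right) = 590032 \cdot 229820 = 135601154240$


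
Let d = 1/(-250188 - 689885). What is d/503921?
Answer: -1/473722526233 ≈ -2.1109e-12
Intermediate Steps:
d = -1/940073 (d = 1/(-940073) = -1/940073 ≈ -1.0637e-6)
d/503921 = -1/940073/503921 = -1/940073*1/503921 = -1/473722526233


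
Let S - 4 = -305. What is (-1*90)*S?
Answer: 27090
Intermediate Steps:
S = -301 (S = 4 - 305 = -301)
(-1*90)*S = -1*90*(-301) = -90*(-301) = 27090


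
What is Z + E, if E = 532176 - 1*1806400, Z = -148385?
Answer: -1422609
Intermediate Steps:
E = -1274224 (E = 532176 - 1806400 = -1274224)
Z + E = -148385 - 1274224 = -1422609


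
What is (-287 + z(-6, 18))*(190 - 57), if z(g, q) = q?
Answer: -35777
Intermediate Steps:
(-287 + z(-6, 18))*(190 - 57) = (-287 + 18)*(190 - 57) = -269*133 = -35777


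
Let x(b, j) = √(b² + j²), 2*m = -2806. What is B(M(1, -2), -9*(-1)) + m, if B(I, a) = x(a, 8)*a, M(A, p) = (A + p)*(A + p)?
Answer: -1403 + 9*√145 ≈ -1294.6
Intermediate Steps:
m = -1403 (m = (½)*(-2806) = -1403)
M(A, p) = (A + p)²
B(I, a) = a*√(64 + a²) (B(I, a) = √(a² + 8²)*a = √(a² + 64)*a = √(64 + a²)*a = a*√(64 + a²))
B(M(1, -2), -9*(-1)) + m = (-9*(-1))*√(64 + (-9*(-1))²) - 1403 = 9*√(64 + 9²) - 1403 = 9*√(64 + 81) - 1403 = 9*√145 - 1403 = -1403 + 9*√145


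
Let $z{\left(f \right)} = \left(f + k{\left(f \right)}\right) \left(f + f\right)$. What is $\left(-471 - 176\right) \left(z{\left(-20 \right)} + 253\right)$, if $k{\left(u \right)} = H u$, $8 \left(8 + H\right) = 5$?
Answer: $3136009$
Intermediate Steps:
$H = - \frac{59}{8}$ ($H = -8 + \frac{1}{8} \cdot 5 = -8 + \frac{5}{8} = - \frac{59}{8} \approx -7.375$)
$k{\left(u \right)} = - \frac{59 u}{8}$
$z{\left(f \right)} = - \frac{51 f^{2}}{4}$ ($z{\left(f \right)} = \left(f - \frac{59 f}{8}\right) \left(f + f\right) = - \frac{51 f}{8} \cdot 2 f = - \frac{51 f^{2}}{4}$)
$\left(-471 - 176\right) \left(z{\left(-20 \right)} + 253\right) = \left(-471 - 176\right) \left(- \frac{51 \left(-20\right)^{2}}{4} + 253\right) = - 647 \left(\left(- \frac{51}{4}\right) 400 + 253\right) = - 647 \left(-5100 + 253\right) = \left(-647\right) \left(-4847\right) = 3136009$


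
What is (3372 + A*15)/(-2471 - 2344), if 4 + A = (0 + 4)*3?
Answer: -388/535 ≈ -0.72523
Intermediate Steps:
A = 8 (A = -4 + (0 + 4)*3 = -4 + 4*3 = -4 + 12 = 8)
(3372 + A*15)/(-2471 - 2344) = (3372 + 8*15)/(-2471 - 2344) = (3372 + 120)/(-4815) = 3492*(-1/4815) = -388/535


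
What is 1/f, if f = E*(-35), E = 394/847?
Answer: -121/1970 ≈ -0.061421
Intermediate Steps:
E = 394/847 (E = 394*(1/847) = 394/847 ≈ 0.46517)
f = -1970/121 (f = (394/847)*(-35) = -1970/121 ≈ -16.281)
1/f = 1/(-1970/121) = -121/1970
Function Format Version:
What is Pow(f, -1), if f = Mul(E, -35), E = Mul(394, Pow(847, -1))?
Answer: Rational(-121, 1970) ≈ -0.061421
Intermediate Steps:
E = Rational(394, 847) (E = Mul(394, Rational(1, 847)) = Rational(394, 847) ≈ 0.46517)
f = Rational(-1970, 121) (f = Mul(Rational(394, 847), -35) = Rational(-1970, 121) ≈ -16.281)
Pow(f, -1) = Pow(Rational(-1970, 121), -1) = Rational(-121, 1970)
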